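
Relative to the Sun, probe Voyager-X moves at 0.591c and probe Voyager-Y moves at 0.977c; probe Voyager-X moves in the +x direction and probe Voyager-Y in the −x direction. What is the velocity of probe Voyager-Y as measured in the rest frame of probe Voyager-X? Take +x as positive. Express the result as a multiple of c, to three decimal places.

-0.994c

β_A = 0.591, β_B = -0.977.
Transform to A's frame with the inverse velocity-addition law: u' = (u − v)/(1 − uv/c²), taking u = β_B and v = β_A.
u' = (-0.977 − 0.591) / (1 − (0.591)(-0.977)) = -1.5680/1.5774 = -0.9940.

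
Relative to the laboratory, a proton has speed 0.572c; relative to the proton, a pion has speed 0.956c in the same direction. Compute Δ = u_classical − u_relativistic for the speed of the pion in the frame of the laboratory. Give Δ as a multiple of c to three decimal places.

Δ = 0.540c

Galilean: u_cl = 0.956 + 0.572 = 1.5280.
Relativistic: u_rel = (0.956 + 0.572) / (1 + 0.956·0.572) = 1.5280/1.5468 = 0.9878.
Δ = 1.5280 − 0.9878 = 0.5402.
(The classical prediction exceeds c; the relativistic result does not.)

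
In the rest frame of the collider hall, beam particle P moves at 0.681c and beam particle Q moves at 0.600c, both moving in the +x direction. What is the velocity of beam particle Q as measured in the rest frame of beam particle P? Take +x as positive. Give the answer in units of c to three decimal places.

-0.137c

β_A = 0.681, β_B = 0.600.
Transform to A's frame with the inverse velocity-addition law: u' = (u − v)/(1 − uv/c²), taking u = β_B and v = β_A.
u' = (0.600 − 0.681) / (1 − (0.681)(0.600)) = -0.0810/0.5914 = -0.1370.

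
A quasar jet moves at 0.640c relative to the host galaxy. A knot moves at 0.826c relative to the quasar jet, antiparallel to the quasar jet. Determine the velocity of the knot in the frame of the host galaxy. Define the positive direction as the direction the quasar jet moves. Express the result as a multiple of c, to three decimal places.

With v = 0.640 and u' = -0.826 (in units of c),
u = (u' + v)/(1 + u'v/c²):
u = (-0.826 + 0.640) / (1 + (-0.826)·0.640) = -0.1860/0.4714 = -0.3946

-0.395c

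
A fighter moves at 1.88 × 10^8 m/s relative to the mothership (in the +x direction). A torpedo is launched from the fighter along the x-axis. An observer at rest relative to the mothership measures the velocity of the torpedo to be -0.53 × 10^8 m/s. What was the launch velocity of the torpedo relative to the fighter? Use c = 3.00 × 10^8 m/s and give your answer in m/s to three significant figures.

-2.17 × 10^8 m/s

v = 0.627c, u = -0.177c.
Invert the composition law: u' = (u − v)/(1 − uv/c²).
u' = (-0.177 − 0.627) / (1 − (-0.177)(0.627)) = -0.8033/1.1107 = -0.7233.
u' = -0.7233 × 3.00 × 10^8 m/s.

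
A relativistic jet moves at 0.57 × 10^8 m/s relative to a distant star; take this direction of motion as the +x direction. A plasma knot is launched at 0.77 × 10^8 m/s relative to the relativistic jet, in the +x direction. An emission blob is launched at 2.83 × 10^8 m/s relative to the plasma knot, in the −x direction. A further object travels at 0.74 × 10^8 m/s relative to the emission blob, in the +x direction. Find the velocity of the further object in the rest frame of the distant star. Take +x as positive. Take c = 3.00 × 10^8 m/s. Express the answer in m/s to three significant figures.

Apply u = (u' + v)/(1 + u'v/c²) successively, working outward toward the distant star.
(Dividing each given speed by c = 3.00 × 10^8 m/s to work in units of c.)
Start: velocity of the relativistic jet relative to the distant star = 0.1900c.
Compose with the plasma knot (u' = 0.257 in the relativistic jet frame): u_1 = (0.257 + 0.190) / (1 + 0.257·0.190) = 0.4467/1.0488 = 0.4259.
Compose with the emission blob (u' = -0.943 in the plasma knot frame): u_2 = (-0.943 + 0.426) / (1 + (-0.943)·0.426) = -0.5174/0.5982 = -0.8649.
Compose with the further object (u' = 0.247 in the emission blob frame): u_3 = (0.247 + (-0.865)) / (1 + 0.247·(-0.865)) = -0.6183/0.7866 = -0.7860.
So u = -0.7860 × 3.00 × 10^8 m/s.

-2.36 × 10^8 m/s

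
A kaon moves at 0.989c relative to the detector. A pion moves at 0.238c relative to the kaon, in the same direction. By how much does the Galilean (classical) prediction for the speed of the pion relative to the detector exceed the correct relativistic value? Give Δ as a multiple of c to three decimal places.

Galilean: u_cl = 0.238 + 0.989 = 1.2270.
Relativistic: u_rel = (0.238 + 0.989) / (1 + 0.238·0.989) = 1.2270/1.2354 = 0.9932.
Δ = 1.2270 − 0.9932 = 0.2338.
(The classical prediction exceeds c; the relativistic result does not.)

Δ = 0.234c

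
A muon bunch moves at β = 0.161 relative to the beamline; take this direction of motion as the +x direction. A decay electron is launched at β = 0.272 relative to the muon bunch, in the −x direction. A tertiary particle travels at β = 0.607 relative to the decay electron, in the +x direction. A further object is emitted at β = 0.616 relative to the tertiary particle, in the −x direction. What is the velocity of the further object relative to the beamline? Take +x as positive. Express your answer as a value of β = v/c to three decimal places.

Apply u = (u' + v)/(1 + u'v/c²) successively, working outward toward the beamline.
Start: velocity of the muon bunch relative to the beamline = 0.1610c.
Compose with the decay electron (u' = -0.272 in the muon bunch frame): u_1 = (-0.272 + 0.161) / (1 + (-0.272)·0.161) = -0.1110/0.9562 = -0.1161.
Compose with the tertiary particle (u' = 0.607 in the decay electron frame): u_2 = (0.607 + (-0.116)) / (1 + 0.607·(-0.116)) = 0.4909/0.9295 = 0.5281.
Compose with the further object (u' = -0.616 in the tertiary particle frame): u_3 = (-0.616 + 0.528) / (1 + (-0.616)·0.528) = -0.0879/0.6747 = -0.1302.

β = -0.130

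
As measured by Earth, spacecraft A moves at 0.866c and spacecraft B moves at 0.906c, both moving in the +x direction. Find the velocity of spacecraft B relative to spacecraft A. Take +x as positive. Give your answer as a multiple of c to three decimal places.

+0.186c

β_A = 0.866, β_B = 0.906.
Transform to A's frame with the inverse velocity-addition law: u' = (u − v)/(1 − uv/c²), taking u = β_B and v = β_A.
u' = (0.906 − 0.866) / (1 − (0.866)(0.906)) = 0.0400/0.2154 = 0.1857.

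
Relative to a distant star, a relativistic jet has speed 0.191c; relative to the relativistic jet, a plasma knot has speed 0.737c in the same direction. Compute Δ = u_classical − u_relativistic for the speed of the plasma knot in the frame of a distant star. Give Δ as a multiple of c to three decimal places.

Δ = 0.115c

Galilean: u_cl = 0.737 + 0.191 = 0.9280.
Relativistic: u_rel = (0.737 + 0.191) / (1 + 0.737·0.191) = 0.9280/1.1408 = 0.8135.
Δ = 0.9280 − 0.8135 = 0.1145.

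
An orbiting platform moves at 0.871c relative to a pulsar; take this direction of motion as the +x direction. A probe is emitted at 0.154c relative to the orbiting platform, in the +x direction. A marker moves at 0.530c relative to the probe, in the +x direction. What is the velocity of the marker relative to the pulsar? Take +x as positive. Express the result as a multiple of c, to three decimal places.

Apply u = (u' + v)/(1 + u'v/c²) successively, working outward toward the pulsar.
Start: velocity of the orbiting platform relative to the pulsar = 0.8710c.
Compose with the probe (u' = 0.154 in the orbiting platform frame): u_1 = (0.154 + 0.871) / (1 + 0.154·0.871) = 1.0250/1.1341 = 0.9038.
Compose with the marker (u' = 0.530 in the probe frame): u_2 = (0.530 + 0.904) / (1 + 0.530·0.904) = 1.4338/1.4790 = 0.9694.

0.969c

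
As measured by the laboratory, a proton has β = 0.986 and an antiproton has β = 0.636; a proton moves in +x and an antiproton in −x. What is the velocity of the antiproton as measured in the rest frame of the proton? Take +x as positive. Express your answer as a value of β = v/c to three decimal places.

β = -0.997

β_A = 0.986, β_B = -0.636.
Transform to A's frame with the inverse velocity-addition law: u' = (u − v)/(1 − uv/c²), taking u = β_B and v = β_A.
u' = (-0.636 − 0.986) / (1 − (0.986)(-0.636)) = -1.6220/1.6271 = -0.9969.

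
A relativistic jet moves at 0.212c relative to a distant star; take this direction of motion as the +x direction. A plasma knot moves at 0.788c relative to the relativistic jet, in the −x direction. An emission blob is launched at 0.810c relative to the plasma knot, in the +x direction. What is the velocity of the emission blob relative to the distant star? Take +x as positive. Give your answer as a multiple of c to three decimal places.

Apply u = (u' + v)/(1 + u'v/c²) successively, working outward toward the distant star.
Start: velocity of the relativistic jet relative to the distant star = 0.2120c.
Compose with the plasma knot (u' = -0.788 in the relativistic jet frame): u_1 = (-0.788 + 0.212) / (1 + (-0.788)·0.212) = -0.5760/0.8329 = -0.6915.
Compose with the emission blob (u' = 0.810 in the plasma knot frame): u_2 = (0.810 + (-0.692)) / (1 + 0.810·(-0.692)) = 0.1185/0.4399 = 0.2693.

+0.269c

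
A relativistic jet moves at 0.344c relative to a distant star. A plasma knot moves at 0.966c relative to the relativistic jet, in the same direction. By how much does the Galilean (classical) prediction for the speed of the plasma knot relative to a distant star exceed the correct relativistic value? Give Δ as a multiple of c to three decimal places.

Δ = 0.327c

Galilean: u_cl = 0.966 + 0.344 = 1.3100.
Relativistic: u_rel = (0.966 + 0.344) / (1 + 0.966·0.344) = 1.3100/1.3323 = 0.9833.
Δ = 1.3100 − 0.9833 = 0.3267.
(The classical prediction exceeds c; the relativistic result does not.)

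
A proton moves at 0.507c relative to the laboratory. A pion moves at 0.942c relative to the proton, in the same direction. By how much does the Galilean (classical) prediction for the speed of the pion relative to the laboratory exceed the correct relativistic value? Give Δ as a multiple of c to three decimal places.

Δ = 0.468c

Galilean: u_cl = 0.942 + 0.507 = 1.4490.
Relativistic: u_rel = (0.942 + 0.507) / (1 + 0.942·0.507) = 1.4490/1.4776 = 0.9806.
Δ = 1.4490 − 0.9806 = 0.4684.
(The classical prediction exceeds c; the relativistic result does not.)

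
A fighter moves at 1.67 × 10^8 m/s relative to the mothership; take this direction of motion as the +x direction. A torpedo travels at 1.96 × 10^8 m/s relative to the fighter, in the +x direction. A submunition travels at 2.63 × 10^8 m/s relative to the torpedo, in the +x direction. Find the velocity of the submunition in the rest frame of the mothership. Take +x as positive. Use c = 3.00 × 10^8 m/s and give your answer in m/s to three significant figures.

2.98 × 10^8 m/s

Apply u = (u' + v)/(1 + u'v/c²) successively, working outward toward the mothership.
(Dividing each given speed by c = 3.00 × 10^8 m/s to work in units of c.)
Start: velocity of the fighter relative to the mothership = 0.5567c.
Compose with the torpedo (u' = 0.653 in the fighter frame): u_1 = (0.653 + 0.557) / (1 + 0.653·0.557) = 1.2100/1.3637 = 0.8873.
Compose with the submunition (u' = 0.877 in the torpedo frame): u_2 = (0.877 + 0.887) / (1 + 0.877·0.887) = 1.7640/1.7779 = 0.9922.
So u = 0.9922 × 3.00 × 10^8 m/s.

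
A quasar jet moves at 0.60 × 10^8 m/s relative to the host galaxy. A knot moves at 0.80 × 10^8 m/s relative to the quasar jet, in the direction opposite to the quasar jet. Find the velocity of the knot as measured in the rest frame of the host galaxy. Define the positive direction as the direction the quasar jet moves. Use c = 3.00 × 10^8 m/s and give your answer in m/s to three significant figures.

In units of c (dividing by 3.00 × 10^8 m/s): v = 0.200, u' = -0.267.
u = (u' + v)/(1 + u'v/c²):
u = (-0.267 + 0.200) / (1 + (-0.267)·0.200) = -0.0667/0.9467 = -0.0704
Converting back: u = -0.0704 × 3.00 × 10^8 m/s.

-2.11 × 10^7 m/s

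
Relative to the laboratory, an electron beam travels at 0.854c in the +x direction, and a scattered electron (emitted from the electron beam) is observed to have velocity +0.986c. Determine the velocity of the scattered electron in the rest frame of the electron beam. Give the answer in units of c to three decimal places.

Invert the composition law: u' = (u − v)/(1 − uv/c²).
u' = (0.986 − 0.854) / (1 − (0.986)(0.854)) = 0.1320/0.1580 = 0.8357.

+0.836c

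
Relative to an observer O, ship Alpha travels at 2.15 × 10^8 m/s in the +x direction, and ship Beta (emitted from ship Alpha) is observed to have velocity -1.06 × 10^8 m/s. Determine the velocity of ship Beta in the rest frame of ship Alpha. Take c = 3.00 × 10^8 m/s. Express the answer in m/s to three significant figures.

-2.56 × 10^8 m/s

v = 0.717c, u = -0.353c.
Invert the composition law: u' = (u − v)/(1 − uv/c²).
u' = (-0.353 − 0.717) / (1 − (-0.353)(0.717)) = -1.0700/1.2532 = -0.8538.
u' = -0.8538 × 3.00 × 10^8 m/s.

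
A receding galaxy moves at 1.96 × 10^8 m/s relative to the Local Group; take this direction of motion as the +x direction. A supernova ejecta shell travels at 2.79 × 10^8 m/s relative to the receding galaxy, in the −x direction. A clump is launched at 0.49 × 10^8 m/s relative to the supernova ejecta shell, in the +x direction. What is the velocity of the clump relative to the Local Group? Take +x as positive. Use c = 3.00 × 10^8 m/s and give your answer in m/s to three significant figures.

Apply u = (u' + v)/(1 + u'v/c²) successively, working outward toward the Local Group.
(Dividing each given speed by c = 3.00 × 10^8 m/s to work in units of c.)
Start: velocity of the receding galaxy relative to the Local Group = 0.6533c.
Compose with the supernova ejecta shell (u' = -0.930 in the receding galaxy frame): u_1 = (-0.930 + 0.653) / (1 + (-0.930)·0.653) = -0.2767/0.3924 = -0.7051.
Compose with the clump (u' = 0.163 in the supernova ejecta shell frame): u_2 = (0.163 + (-0.705)) / (1 + 0.163·(-0.705)) = -0.5417/0.8848 = -0.6122.
So u = -0.6122 × 3.00 × 10^8 m/s.

-1.84 × 10^8 m/s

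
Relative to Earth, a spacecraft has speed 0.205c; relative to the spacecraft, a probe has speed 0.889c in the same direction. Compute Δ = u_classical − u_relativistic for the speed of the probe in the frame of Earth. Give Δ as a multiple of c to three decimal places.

Δ = 0.169c

Galilean: u_cl = 0.889 + 0.205 = 1.0940.
Relativistic: u_rel = (0.889 + 0.205) / (1 + 0.889·0.205) = 1.0940/1.1822 = 0.9254.
Δ = 1.0940 − 0.9254 = 0.1686.
(The classical prediction exceeds c; the relativistic result does not.)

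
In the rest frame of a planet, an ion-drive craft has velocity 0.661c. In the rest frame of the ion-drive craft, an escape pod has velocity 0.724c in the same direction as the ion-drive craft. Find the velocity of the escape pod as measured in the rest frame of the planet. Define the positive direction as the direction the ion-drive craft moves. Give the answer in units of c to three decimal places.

With v = 0.661 and u' = 0.724 (in units of c),
u = (u' + v)/(1 + u'v/c²):
u = (0.724 + 0.661) / (1 + 0.724·0.661) = 1.3850/1.4786 = 0.9367

0.937c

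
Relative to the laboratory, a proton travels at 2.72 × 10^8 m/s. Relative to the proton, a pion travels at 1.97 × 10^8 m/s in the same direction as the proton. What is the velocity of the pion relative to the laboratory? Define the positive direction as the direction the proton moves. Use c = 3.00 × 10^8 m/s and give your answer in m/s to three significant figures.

In units of c (dividing by 3.00 × 10^8 m/s): v = 0.907, u' = 0.657.
u = (u' + v)/(1 + u'v/c²):
u = (0.657 + 0.907) / (1 + 0.657·0.907) = 1.5633/1.5954 = 0.9799
Converting back: u = 0.9799 × 3.00 × 10^8 m/s.

2.94 × 10^8 m/s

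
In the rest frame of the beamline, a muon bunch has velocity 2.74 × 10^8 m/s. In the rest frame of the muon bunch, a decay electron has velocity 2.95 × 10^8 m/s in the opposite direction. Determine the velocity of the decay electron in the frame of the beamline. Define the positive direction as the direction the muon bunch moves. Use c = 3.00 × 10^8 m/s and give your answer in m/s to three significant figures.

-2.06 × 10^8 m/s

In units of c (dividing by 3.00 × 10^8 m/s): v = 0.913, u' = -0.983.
u = (u' + v)/(1 + u'v/c²):
u = (-0.983 + 0.913) / (1 + (-0.983)·0.913) = -0.0700/0.1019 = -0.6870
(Galilean addition would give -0.070c.)
Converting back: u = -0.6870 × 3.00 × 10^8 m/s.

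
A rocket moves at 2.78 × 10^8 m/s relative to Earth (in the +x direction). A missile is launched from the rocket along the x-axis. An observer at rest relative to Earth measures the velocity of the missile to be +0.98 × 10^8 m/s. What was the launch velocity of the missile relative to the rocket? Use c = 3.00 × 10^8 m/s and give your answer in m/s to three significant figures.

v = 0.927c, u = 0.327c.
Invert the composition law: u' = (u − v)/(1 − uv/c²).
u' = (0.327 − 0.927) / (1 − (0.327)(0.927)) = -0.6000/0.6973 = -0.8605.
u' = -0.8605 × 3.00 × 10^8 m/s.

-2.58 × 10^8 m/s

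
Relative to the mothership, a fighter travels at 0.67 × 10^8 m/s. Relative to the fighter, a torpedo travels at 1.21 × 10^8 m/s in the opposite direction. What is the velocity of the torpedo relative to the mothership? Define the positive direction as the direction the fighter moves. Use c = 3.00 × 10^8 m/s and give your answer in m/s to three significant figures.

In units of c (dividing by 3.00 × 10^8 m/s): v = 0.223, u' = -0.403.
u = (u' + v)/(1 + u'v/c²):
u = (-0.403 + 0.223) / (1 + (-0.403)·0.223) = -0.1800/0.9099 = -0.1978
(Galilean addition would give -0.180c.)
Converting back: u = -0.1978 × 3.00 × 10^8 m/s.

-5.93 × 10^7 m/s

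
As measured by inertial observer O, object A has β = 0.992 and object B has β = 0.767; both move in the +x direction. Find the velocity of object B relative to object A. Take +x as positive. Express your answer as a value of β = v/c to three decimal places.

β_A = 0.992, β_B = 0.767.
Transform to A's frame with the inverse velocity-addition law: u' = (u − v)/(1 − uv/c²), taking u = β_B and v = β_A.
u' = (0.767 − 0.992) / (1 − (0.992)(0.767)) = -0.2250/0.2391 = -0.9409.

β = -0.941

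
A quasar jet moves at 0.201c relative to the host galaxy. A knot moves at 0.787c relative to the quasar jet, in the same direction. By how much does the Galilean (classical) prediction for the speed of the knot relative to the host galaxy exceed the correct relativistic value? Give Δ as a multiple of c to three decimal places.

Galilean: u_cl = 0.787 + 0.201 = 0.9880.
Relativistic: u_rel = (0.787 + 0.201) / (1 + 0.787·0.201) = 0.9880/1.1582 = 0.8531.
Δ = 0.9880 − 0.8531 = 0.1349.

Δ = 0.135c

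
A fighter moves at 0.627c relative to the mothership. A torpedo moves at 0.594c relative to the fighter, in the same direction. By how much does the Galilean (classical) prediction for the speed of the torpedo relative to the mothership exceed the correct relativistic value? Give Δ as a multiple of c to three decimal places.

Galilean: u_cl = 0.594 + 0.627 = 1.2210.
Relativistic: u_rel = (0.594 + 0.627) / (1 + 0.594·0.627) = 1.2210/1.3724 = 0.8897.
Δ = 1.2210 − 0.8897 = 0.3313.
(The classical prediction exceeds c; the relativistic result does not.)

Δ = 0.331c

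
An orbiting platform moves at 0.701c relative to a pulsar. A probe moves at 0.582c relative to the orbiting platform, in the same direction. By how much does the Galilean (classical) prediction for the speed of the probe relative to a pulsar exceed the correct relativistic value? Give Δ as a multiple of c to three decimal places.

Δ = 0.372c

Galilean: u_cl = 0.582 + 0.701 = 1.2830.
Relativistic: u_rel = (0.582 + 0.701) / (1 + 0.582·0.701) = 1.2830/1.4080 = 0.9112.
Δ = 1.2830 − 0.9112 = 0.3718.
(The classical prediction exceeds c; the relativistic result does not.)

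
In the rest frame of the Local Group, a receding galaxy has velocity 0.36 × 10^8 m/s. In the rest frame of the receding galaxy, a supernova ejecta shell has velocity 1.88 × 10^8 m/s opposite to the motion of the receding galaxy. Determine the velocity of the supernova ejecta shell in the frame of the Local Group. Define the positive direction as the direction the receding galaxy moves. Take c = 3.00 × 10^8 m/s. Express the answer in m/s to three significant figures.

-1.64 × 10^8 m/s

In units of c (dividing by 3.00 × 10^8 m/s): v = 0.120, u' = -0.627.
u = (u' + v)/(1 + u'v/c²):
u = (-0.627 + 0.120) / (1 + (-0.627)·0.120) = -0.5067/0.9248 = -0.5479
Converting back: u = -0.5479 × 3.00 × 10^8 m/s.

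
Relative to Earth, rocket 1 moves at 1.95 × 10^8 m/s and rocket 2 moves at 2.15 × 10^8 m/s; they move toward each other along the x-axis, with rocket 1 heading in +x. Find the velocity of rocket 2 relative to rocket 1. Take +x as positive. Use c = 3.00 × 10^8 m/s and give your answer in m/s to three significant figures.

β_A = 0.650, β_B = -0.717 (dividing each by c = 3.00 × 10^8 m/s).
Transform to A's frame with the inverse velocity-addition law: u' = (u − v)/(1 − uv/c²), taking u = β_B and v = β_A.
u' = (-0.717 − 0.650) / (1 − (0.650)(-0.717)) = -1.3667/1.4658 = -0.9323.
u' = -0.9323 × 3.00 × 10^8 m/s.

-2.80 × 10^8 m/s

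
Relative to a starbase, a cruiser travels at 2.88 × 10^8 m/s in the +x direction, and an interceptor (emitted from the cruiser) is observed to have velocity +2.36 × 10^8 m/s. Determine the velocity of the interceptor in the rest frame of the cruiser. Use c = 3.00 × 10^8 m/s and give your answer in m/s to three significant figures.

-2.12 × 10^8 m/s

v = 0.960c, u = 0.787c.
Invert the composition law: u' = (u − v)/(1 − uv/c²).
u' = (0.787 − 0.960) / (1 − (0.787)(0.960)) = -0.1733/0.2448 = -0.7081.
u' = -0.7081 × 3.00 × 10^8 m/s.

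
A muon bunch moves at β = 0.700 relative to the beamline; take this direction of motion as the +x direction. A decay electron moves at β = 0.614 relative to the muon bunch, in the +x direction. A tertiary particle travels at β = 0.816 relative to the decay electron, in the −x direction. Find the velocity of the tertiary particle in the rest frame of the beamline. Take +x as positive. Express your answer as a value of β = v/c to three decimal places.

β = +0.412

Apply u = (u' + v)/(1 + u'v/c²) successively, working outward toward the beamline.
Start: velocity of the muon bunch relative to the beamline = 0.7000c.
Compose with the decay electron (u' = 0.614 in the muon bunch frame): u_1 = (0.614 + 0.700) / (1 + 0.614·0.700) = 1.3140/1.4298 = 0.9190.
Compose with the tertiary particle (u' = -0.816 in the decay electron frame): u_2 = (-0.816 + 0.919) / (1 + (-0.816)·0.919) = 0.1030/0.2501 = 0.4119.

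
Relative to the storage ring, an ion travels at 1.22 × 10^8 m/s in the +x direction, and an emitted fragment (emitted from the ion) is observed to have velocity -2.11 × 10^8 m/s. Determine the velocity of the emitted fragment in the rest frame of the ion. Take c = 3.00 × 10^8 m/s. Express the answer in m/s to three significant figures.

-2.59 × 10^8 m/s

v = 0.407c, u = -0.703c.
Invert the composition law: u' = (u − v)/(1 − uv/c²).
u' = (-0.703 − 0.407) / (1 − (-0.703)(0.407)) = -1.1100/1.2860 = -0.8631.
u' = -0.8631 × 3.00 × 10^8 m/s.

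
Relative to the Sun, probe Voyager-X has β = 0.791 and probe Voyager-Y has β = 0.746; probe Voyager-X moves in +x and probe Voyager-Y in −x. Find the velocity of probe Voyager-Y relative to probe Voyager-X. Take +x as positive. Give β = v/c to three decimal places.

β_A = 0.791, β_B = -0.746.
Transform to A's frame with the inverse velocity-addition law: u' = (u − v)/(1 − uv/c²), taking u = β_B and v = β_A.
u' = (-0.746 − 0.791) / (1 − (0.791)(-0.746)) = -1.5370/1.5901 = -0.9666.

β = -0.967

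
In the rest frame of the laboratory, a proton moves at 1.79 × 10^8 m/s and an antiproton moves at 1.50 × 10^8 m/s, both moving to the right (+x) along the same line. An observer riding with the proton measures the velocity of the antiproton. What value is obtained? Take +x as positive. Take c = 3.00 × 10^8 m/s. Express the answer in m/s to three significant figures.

-4.13 × 10^7 m/s

β_A = 0.597, β_B = 0.500 (dividing each by c = 3.00 × 10^8 m/s).
Transform to A's frame with the inverse velocity-addition law: u' = (u − v)/(1 − uv/c²), taking u = β_B and v = β_A.
u' = (0.500 − 0.597) / (1 − (0.597)(0.500)) = -0.0967/0.7017 = -0.1378.
u' = -0.1378 × 3.00 × 10^8 m/s.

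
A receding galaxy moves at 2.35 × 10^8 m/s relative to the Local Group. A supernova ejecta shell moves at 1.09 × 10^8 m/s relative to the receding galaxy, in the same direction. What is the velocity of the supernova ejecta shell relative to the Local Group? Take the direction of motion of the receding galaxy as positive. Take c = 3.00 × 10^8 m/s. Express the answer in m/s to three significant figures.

In units of c (dividing by 3.00 × 10^8 m/s): v = 0.783, u' = 0.363.
u = (u' + v)/(1 + u'v/c²):
u = (0.363 + 0.783) / (1 + 0.363·0.783) = 1.1467/1.2846 = 0.8926
Converting back: u = 0.8926 × 3.00 × 10^8 m/s.

2.68 × 10^8 m/s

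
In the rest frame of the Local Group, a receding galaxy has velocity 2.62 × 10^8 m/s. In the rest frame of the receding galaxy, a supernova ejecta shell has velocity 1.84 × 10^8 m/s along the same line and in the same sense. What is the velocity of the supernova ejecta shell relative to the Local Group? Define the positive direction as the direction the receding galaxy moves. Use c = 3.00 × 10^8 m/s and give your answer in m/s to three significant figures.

In units of c (dividing by 3.00 × 10^8 m/s): v = 0.873, u' = 0.613.
u = (u' + v)/(1 + u'v/c²):
u = (0.613 + 0.873) / (1 + 0.613·0.873) = 1.4867/1.5356 = 0.9681
(Galilean addition would give +1.487c, exceeding c.)
Converting back: u = 0.9681 × 3.00 × 10^8 m/s.

2.90 × 10^8 m/s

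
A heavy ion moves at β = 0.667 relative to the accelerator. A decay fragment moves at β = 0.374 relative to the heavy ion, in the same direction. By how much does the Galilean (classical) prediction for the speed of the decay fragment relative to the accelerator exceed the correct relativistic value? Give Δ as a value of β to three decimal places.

Galilean: u_cl = 0.374 + 0.667 = 1.0410.
Relativistic: u_rel = (0.374 + 0.667) / (1 + 0.374·0.667) = 1.0410/1.2495 = 0.8332.
Δ = 1.0410 − 0.8332 = 0.2078.
(The classical prediction exceeds c; the relativistic result does not.)

Δ = 0.208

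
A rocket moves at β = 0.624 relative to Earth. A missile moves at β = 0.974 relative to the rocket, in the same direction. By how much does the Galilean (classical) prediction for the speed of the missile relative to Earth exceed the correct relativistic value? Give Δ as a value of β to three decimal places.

Galilean: u_cl = 0.974 + 0.624 = 1.5980.
Relativistic: u_rel = (0.974 + 0.624) / (1 + 0.974·0.624) = 1.5980/1.6078 = 0.9939.
Δ = 1.5980 − 0.9939 = 0.6041.
(The classical prediction exceeds c; the relativistic result does not.)

Δ = 0.604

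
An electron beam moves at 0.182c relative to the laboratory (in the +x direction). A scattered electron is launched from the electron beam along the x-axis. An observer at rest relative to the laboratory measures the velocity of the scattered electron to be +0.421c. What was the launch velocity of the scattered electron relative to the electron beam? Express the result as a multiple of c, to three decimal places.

Invert the composition law: u' = (u − v)/(1 − uv/c²).
u' = (0.421 − 0.182) / (1 − (0.421)(0.182)) = 0.2390/0.9234 = 0.2588.

+0.259c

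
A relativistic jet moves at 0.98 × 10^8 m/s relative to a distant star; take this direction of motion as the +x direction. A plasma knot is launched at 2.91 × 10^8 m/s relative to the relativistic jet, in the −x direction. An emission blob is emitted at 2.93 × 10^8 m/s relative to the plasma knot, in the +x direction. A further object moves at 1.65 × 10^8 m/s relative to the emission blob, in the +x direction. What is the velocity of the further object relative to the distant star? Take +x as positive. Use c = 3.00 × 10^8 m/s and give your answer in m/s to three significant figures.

+2.38 × 10^8 m/s

Apply u = (u' + v)/(1 + u'v/c²) successively, working outward toward the distant star.
(Dividing each given speed by c = 3.00 × 10^8 m/s to work in units of c.)
Start: velocity of the relativistic jet relative to the distant star = 0.3267c.
Compose with the plasma knot (u' = -0.970 in the relativistic jet frame): u_1 = (-0.970 + 0.327) / (1 + (-0.970)·0.327) = -0.6433/0.6831 = -0.9417.
Compose with the emission blob (u' = 0.977 in the plasma knot frame): u_2 = (0.977 + (-0.942)) / (1 + 0.977·(-0.942)) = 0.0349/0.0802 = 0.4353.
Compose with the further object (u' = 0.550 in the emission blob frame): u_3 = (0.550 + 0.435) / (1 + 0.550·0.435) = 0.9853/1.2394 = 0.7950.
So u = 0.7950 × 3.00 × 10^8 m/s.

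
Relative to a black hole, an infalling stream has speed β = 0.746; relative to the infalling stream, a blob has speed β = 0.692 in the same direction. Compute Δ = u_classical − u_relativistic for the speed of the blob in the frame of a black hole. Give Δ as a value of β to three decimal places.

Galilean: u_cl = 0.692 + 0.746 = 1.4380.
Relativistic: u_rel = (0.692 + 0.746) / (1 + 0.692·0.746) = 1.4380/1.5162 = 0.9484.
Δ = 1.4380 − 0.9484 = 0.4896.
(The classical prediction exceeds c; the relativistic result does not.)

Δ = 0.490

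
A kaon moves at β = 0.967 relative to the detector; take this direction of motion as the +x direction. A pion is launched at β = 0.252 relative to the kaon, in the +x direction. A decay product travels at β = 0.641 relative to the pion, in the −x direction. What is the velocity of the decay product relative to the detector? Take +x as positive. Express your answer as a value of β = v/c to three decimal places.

β = +0.912

Apply u = (u' + v)/(1 + u'v/c²) successively, working outward toward the detector.
Start: velocity of the kaon relative to the detector = 0.9670c.
Compose with the pion (u' = 0.252 in the kaon frame): u_1 = (0.252 + 0.967) / (1 + 0.252·0.967) = 1.2190/1.2437 = 0.9802.
Compose with the decay product (u' = -0.641 in the pion frame): u_2 = (-0.641 + 0.980) / (1 + (-0.641)·0.980) = 0.3392/0.3717 = 0.9124.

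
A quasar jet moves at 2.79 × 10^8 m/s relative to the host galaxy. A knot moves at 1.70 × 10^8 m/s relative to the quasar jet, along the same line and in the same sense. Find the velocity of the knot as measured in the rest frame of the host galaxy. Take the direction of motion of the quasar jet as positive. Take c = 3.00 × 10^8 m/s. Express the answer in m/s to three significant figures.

In units of c (dividing by 3.00 × 10^8 m/s): v = 0.930, u' = 0.567.
u = (u' + v)/(1 + u'v/c²):
u = (0.567 + 0.930) / (1 + 0.567·0.930) = 1.4967/1.5270 = 0.9801
Converting back: u = 0.9801 × 3.00 × 10^8 m/s.

2.94 × 10^8 m/s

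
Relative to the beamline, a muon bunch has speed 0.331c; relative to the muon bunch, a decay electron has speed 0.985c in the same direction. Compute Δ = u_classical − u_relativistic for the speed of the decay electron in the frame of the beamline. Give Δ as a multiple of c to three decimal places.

Galilean: u_cl = 0.985 + 0.331 = 1.3160.
Relativistic: u_rel = (0.985 + 0.331) / (1 + 0.985·0.331) = 1.3160/1.3260 = 0.9924.
Δ = 1.3160 − 0.9924 = 0.3236.
(The classical prediction exceeds c; the relativistic result does not.)

Δ = 0.324c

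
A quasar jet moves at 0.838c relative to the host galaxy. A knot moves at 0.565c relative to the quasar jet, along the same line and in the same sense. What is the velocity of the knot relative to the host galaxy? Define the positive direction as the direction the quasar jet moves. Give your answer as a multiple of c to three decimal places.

With v = 0.838 and u' = 0.565 (in units of c),
u = (u' + v)/(1 + u'v/c²):
u = (0.565 + 0.838) / (1 + 0.565·0.838) = 1.4030/1.4735 = 0.9522
(Galilean addition would give +1.403c, exceeding c.)

0.952c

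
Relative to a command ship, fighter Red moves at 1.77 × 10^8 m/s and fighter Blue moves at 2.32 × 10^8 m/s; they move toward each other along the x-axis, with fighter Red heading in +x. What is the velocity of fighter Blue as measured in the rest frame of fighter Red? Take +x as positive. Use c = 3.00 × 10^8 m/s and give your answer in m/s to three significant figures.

β_A = 0.590, β_B = -0.773 (dividing each by c = 3.00 × 10^8 m/s).
Transform to A's frame with the inverse velocity-addition law: u' = (u − v)/(1 − uv/c²), taking u = β_B and v = β_A.
u' = (-0.773 − 0.590) / (1 − (0.590)(-0.773)) = -1.3633/1.4563 = -0.9362.
u' = -0.9362 × 3.00 × 10^8 m/s.

-2.81 × 10^8 m/s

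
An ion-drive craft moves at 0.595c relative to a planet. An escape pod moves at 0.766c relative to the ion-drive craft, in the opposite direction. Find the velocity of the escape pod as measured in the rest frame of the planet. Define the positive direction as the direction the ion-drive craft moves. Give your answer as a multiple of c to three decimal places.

With v = 0.595 and u' = -0.766 (in units of c),
u = (u' + v)/(1 + u'v/c²):
u = (-0.766 + 0.595) / (1 + (-0.766)·0.595) = -0.1710/0.5442 = -0.3142

-0.314c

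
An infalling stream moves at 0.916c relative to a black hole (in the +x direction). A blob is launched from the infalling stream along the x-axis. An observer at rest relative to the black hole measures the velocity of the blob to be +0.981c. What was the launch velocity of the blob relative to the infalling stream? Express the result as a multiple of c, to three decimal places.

+0.641c

Invert the composition law: u' = (u − v)/(1 − uv/c²).
u' = (0.981 − 0.916) / (1 − (0.981)(0.916)) = 0.0650/0.1014 = 0.6410.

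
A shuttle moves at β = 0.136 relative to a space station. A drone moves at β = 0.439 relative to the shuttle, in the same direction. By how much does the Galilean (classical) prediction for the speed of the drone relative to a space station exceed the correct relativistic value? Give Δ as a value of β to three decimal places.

Galilean: u_cl = 0.439 + 0.136 = 0.5750.
Relativistic: u_rel = (0.439 + 0.136) / (1 + 0.439·0.136) = 0.5750/1.0597 = 0.5426.
Δ = 0.5750 − 0.5426 = 0.0324.

Δ = 0.032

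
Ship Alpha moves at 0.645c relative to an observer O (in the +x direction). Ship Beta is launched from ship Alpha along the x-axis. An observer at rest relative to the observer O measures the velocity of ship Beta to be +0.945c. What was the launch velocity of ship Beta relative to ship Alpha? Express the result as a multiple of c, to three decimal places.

Invert the composition law: u' = (u − v)/(1 − uv/c²).
u' = (0.945 − 0.645) / (1 − (0.945)(0.645)) = 0.3000/0.3905 = 0.7683.

+0.768c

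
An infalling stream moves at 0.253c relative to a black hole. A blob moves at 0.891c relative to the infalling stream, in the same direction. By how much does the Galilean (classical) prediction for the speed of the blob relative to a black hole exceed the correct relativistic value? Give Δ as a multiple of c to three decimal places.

Δ = 0.210c

Galilean: u_cl = 0.891 + 0.253 = 1.1440.
Relativistic: u_rel = (0.891 + 0.253) / (1 + 0.891·0.253) = 1.1440/1.2254 = 0.9336.
Δ = 1.1440 − 0.9336 = 0.2104.
(The classical prediction exceeds c; the relativistic result does not.)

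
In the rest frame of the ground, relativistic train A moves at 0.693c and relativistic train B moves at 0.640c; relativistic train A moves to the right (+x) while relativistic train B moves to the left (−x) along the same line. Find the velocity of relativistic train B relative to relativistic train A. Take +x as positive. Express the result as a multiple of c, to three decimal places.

β_A = 0.693, β_B = -0.640.
Transform to A's frame with the inverse velocity-addition law: u' = (u − v)/(1 − uv/c²), taking u = β_B and v = β_A.
u' = (-0.640 − 0.693) / (1 − (0.693)(-0.640)) = -1.3330/1.4435 = -0.9234.

-0.923c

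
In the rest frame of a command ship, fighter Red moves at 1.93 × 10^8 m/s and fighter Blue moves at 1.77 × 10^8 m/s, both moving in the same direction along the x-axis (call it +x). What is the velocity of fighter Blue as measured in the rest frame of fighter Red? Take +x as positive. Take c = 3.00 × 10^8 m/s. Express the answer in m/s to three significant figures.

β_A = 0.643, β_B = 0.590 (dividing each by c = 3.00 × 10^8 m/s).
Transform to A's frame with the inverse velocity-addition law: u' = (u − v)/(1 − uv/c²), taking u = β_B and v = β_A.
u' = (0.590 − 0.643) / (1 − (0.643)(0.590)) = -0.0533/0.6204 = -0.0860.
u' = -0.0860 × 3.00 × 10^8 m/s.

-2.58 × 10^7 m/s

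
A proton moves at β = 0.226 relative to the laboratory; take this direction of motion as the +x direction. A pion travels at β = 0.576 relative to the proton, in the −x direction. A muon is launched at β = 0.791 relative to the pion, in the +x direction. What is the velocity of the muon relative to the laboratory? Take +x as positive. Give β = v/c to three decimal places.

β = +0.570

Apply u = (u' + v)/(1 + u'v/c²) successively, working outward toward the laboratory.
Start: velocity of the proton relative to the laboratory = 0.2260c.
Compose with the pion (u' = -0.576 in the proton frame): u_1 = (-0.576 + 0.226) / (1 + (-0.576)·0.226) = -0.3500/0.8698 = -0.4024.
Compose with the muon (u' = 0.791 in the pion frame): u_2 = (0.791 + (-0.402)) / (1 + 0.791·(-0.402)) = 0.3886/0.6817 = 0.5701.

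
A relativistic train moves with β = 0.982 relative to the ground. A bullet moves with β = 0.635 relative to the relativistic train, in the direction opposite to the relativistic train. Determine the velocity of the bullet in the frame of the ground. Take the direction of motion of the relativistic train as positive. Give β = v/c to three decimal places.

β = +0.922

With v = 0.982 and u' = -0.635 (in units of c),
u = (u' + v)/(1 + u'v/c²):
u = (-0.635 + 0.982) / (1 + (-0.635)·0.982) = 0.3470/0.3764 = 0.9218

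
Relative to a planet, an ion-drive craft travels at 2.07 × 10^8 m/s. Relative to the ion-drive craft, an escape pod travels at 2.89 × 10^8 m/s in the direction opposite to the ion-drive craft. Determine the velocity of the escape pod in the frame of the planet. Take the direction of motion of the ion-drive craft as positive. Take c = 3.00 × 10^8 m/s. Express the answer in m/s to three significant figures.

In units of c (dividing by 3.00 × 10^8 m/s): v = 0.690, u' = -0.963.
u = (u' + v)/(1 + u'v/c²):
u = (-0.963 + 0.690) / (1 + (-0.963)·0.690) = -0.2733/0.3353 = -0.8152
Converting back: u = -0.8152 × 3.00 × 10^8 m/s.

-2.45 × 10^8 m/s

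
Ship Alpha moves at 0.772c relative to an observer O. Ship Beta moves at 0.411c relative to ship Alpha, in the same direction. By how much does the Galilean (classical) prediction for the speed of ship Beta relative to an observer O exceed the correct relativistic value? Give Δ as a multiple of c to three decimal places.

Δ = 0.285c

Galilean: u_cl = 0.411 + 0.772 = 1.1830.
Relativistic: u_rel = (0.411 + 0.772) / (1 + 0.411·0.772) = 1.1830/1.3173 = 0.8981.
Δ = 1.1830 − 0.8981 = 0.2849.
(The classical prediction exceeds c; the relativistic result does not.)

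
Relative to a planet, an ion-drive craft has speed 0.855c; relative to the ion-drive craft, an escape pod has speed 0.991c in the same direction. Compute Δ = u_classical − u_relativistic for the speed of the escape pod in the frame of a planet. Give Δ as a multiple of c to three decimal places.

Galilean: u_cl = 0.991 + 0.855 = 1.8460.
Relativistic: u_rel = (0.991 + 0.855) / (1 + 0.991·0.855) = 1.8460/1.8473 = 0.9993.
Δ = 1.8460 − 0.9993 = 0.8467.
(The classical prediction exceeds c; the relativistic result does not.)

Δ = 0.847c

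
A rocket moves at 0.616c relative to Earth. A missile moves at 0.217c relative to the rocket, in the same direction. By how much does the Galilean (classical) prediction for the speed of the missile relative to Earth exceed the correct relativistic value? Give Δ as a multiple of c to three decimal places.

Galilean: u_cl = 0.217 + 0.616 = 0.8330.
Relativistic: u_rel = (0.217 + 0.616) / (1 + 0.217·0.616) = 0.8330/1.1337 = 0.7348.
Δ = 0.8330 − 0.7348 = 0.0982.

Δ = 0.098c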